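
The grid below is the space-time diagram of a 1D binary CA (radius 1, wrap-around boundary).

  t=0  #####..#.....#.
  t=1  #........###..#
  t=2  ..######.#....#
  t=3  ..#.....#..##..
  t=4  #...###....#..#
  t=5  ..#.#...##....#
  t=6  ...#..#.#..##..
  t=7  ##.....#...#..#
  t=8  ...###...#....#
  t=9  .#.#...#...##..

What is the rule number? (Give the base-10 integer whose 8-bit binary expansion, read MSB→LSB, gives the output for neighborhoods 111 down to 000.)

  nb ###: next=.  (t=0,i=1, bit7=0)
  nb ##.: next=.  (t=0,i=4, bit6=0)
  nb #.#: next=#  (t=0,i=14, bit5=1)
  nb #..: next=.  (t=0,i=5, bit4=0)
  nb .##: next=#  (t=0,i=0, bit3=1)
  nb .#.: next=.  (t=0,i=7, bit2=0)
  nb ..#: next=.  (t=0,i=6, bit1=0)
  nb ...: next=#  (t=0,i=9, bit0=1)
  bits 00101001 = 41

41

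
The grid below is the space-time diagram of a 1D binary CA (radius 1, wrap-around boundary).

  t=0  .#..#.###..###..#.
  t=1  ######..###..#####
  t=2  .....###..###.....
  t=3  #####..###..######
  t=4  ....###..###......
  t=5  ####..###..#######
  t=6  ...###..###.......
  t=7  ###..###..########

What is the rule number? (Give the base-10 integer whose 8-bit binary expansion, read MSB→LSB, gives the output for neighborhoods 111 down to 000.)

  ###|.  b7=0 t=0,i=7
  ##.|#  b6=1 t=0,i=8
  #.#|#  b5=1 t=0,i=5
  #..|#  b4=1 t=0,i=2
  .##|.  b3=0 t=0,i=6
  .#.|#  b2=1 t=0,i=1
  ..#|#  b1=1 t=0,i=0
  ...|#  b0=1 t=2,i=0
  bits 01110111 = 119

119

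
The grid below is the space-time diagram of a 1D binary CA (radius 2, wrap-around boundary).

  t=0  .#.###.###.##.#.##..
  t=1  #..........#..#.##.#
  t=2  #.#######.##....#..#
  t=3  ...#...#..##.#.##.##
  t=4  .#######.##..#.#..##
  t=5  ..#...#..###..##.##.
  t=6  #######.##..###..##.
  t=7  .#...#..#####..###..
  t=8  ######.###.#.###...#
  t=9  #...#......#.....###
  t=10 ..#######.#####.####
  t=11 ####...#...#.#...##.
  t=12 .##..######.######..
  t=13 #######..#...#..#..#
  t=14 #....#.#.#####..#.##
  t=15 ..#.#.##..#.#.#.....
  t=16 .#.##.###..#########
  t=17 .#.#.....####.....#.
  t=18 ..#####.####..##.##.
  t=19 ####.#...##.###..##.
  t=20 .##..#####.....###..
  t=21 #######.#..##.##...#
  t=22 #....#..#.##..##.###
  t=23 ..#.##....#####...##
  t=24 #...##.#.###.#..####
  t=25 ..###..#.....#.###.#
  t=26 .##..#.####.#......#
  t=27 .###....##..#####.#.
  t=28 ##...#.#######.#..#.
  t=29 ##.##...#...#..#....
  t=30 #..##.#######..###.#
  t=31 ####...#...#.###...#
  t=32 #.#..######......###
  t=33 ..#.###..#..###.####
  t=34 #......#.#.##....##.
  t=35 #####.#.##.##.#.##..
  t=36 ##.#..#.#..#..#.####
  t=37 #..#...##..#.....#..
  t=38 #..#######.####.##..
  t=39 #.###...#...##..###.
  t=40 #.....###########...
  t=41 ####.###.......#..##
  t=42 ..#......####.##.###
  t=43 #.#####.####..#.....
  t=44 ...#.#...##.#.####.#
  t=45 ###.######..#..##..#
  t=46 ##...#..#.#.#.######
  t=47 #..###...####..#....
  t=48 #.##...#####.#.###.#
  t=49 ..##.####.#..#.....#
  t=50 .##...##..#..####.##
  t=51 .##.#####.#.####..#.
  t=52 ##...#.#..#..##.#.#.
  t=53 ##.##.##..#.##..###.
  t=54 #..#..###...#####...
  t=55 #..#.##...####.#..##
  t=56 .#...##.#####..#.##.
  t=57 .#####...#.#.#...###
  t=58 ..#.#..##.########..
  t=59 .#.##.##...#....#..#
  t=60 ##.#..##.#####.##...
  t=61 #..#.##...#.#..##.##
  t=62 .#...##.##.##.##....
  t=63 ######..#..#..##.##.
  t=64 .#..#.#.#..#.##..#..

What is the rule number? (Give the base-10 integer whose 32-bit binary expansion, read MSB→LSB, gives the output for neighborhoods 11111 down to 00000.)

  ##### -> .   bit 31 = 0  t=2,i=4
  ####. -> #   bit 30 = 1  t=2,i=7
  ###.# -> .   bit 29 = 0  t=0,i=5
  ###.. -> .   bit 28 = 0  t=5,i=11
  ##.## -> .   bit 27 = 0  t=0,i=6
  ##.#. -> .   bit 26 = 0  t=0,i=13
  ##..# -> #   bit 25 = 1  t=4,i=11
  ##... -> .   bit 24 = 0  t=0,i=18
  #.### -> .   bit 23 = 0  t=0,i=3
  #.##. -> #   bit 22 = 1  t=0,i=11
  #.#.# -> #   bit 21 = 1  t=0,i=14
  #.#.. -> #   bit 20 = 1  t=4,i=15
  #..## -> #   bit 19 = 1  t=2,i=18
  #..#. -> .   bit 18 = 0  t=1,i=13
  #...# -> #   bit 17 = 1  t=0,i=19
  #.... -> #   bit 16 = 1  t=1,i=2
  .#### -> #   bit 15 = 1  t=2,i=3
  .###. -> .   bit 14 = 0  t=0,i=4
  .##.# -> .   bit 13 = 0  t=0,i=12
  .##.. -> #   bit 12 = 1  t=0,i=17
  .#.## -> .   bit 11 = 0  t=0,i=2
  .#.#. -> #   bit 10 = 1  t=4,i=14
  .#..# -> .   bit 9 = 0  t=1,i=12
  .#... -> #   bit 8 = 1  t=3,i=4
  ..### -> #   bit 7 = 1  t=5,i=9
  ..##. -> #   bit 6 = 1  t=2,i=19
  ..#.# -> .   bit 5 = 0  t=0,i=1
  ..#.. -> #   bit 4 = 1  t=1,i=11
  ...## -> #   bit 3 = 1  t=8,i=18
  ...#. -> #   bit 2 = 1  t=0,i=0
  ....# -> .   bit 1 = 0  t=1,i=9
  ..... -> #   bit 0 = 1  t=1,i=3
  bits 01000010011110111001010111011101 = 1115395549

1115395549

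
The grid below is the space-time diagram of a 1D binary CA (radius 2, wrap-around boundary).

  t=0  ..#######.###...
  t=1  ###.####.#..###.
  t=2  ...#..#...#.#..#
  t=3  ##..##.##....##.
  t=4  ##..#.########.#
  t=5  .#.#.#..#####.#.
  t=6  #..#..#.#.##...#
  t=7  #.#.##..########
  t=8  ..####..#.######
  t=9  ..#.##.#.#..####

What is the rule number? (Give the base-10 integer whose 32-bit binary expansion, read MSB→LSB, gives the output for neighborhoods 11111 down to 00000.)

3647413194

  ##### -> #   bit 31 = 1  t=0,i=4
  ####. -> #   bit 30 = 1  t=0,i=7
  ###.# -> .   bit 29 = 0  t=0,i=8
  ###.. -> #   bit 28 = 1  t=0,i=12
  ##.## -> #   bit 27 = 1  t=0,i=9
  ##.#. -> .   bit 26 = 0  t=1,i=8
  ##..# -> .   bit 25 = 0  t=3,i=2
  ##... -> #   bit 24 = 1  t=0,i=13
  #.### -> .   bit 23 = 0  t=0,i=10
  #.##. -> #   bit 22 = 1  t=3,i=0
  #.#.# -> #   bit 21 = 1  t=5,i=3
  #.#.. -> .   bit 20 = 0  t=1,i=9
  #..## -> .   bit 19 = 0  t=1,i=11
  #..#. -> #   bit 18 = 1  t=2,i=5
  #...# -> #   bit 17 = 1  t=2,i=1
  #.... -> #   bit 16 = 1  t=0,i=14
  .#### -> .   bit 15 = 0  t=0,i=3
  .###. -> .   bit 14 = 0  t=0,i=11
  .##.# -> .   bit 13 = 0  t=3,i=5
  .##.. -> #   bit 12 = 1  t=3,i=1
  .#.## -> #   bit 11 = 1  t=4,i=5
  .#.#. -> .   bit 10 = 0  t=2,i=11
  .#..# -> #   bit 9 = 1  t=1,i=10
  .#... -> #   bit 8 = 1  t=2,i=0
  ..### -> #   bit 7 = 1  t=0,i=2
  ..##. -> #   bit 6 = 1  t=3,i=4
  ..#.# -> .   bit 5 = 0  t=2,i=10
  ..#.. -> .   bit 4 = 0  t=2,i=3
  ...## -> #   bit 3 = 1  t=0,i=1
  ...#. -> .   bit 2 = 0  t=2,i=2
  ....# -> #   bit 1 = 1  t=0,i=0
  ..... -> .   bit 0 = 0  t=0,i=15
  bits 11011001011001110001101111001010 = 3647413194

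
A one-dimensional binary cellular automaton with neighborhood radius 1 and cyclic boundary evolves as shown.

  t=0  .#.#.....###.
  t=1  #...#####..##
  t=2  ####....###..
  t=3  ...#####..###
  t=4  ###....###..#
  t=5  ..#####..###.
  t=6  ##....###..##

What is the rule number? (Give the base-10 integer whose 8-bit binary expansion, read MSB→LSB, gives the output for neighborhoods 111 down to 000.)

  ### -> .   bit 7 = 0  t=0,i=10
  ##. -> #   bit 6 = 1  t=0,i=11
  #.# -> .   bit 5 = 0  t=0,i=2
  #.. -> #   bit 4 = 1  t=0,i=4
  .## -> .   bit 3 = 0  t=0,i=9
  .#. -> .   bit 2 = 0  t=0,i=1
  ..# -> #   bit 1 = 1  t=0,i=0
  ... -> #   bit 0 = 1  t=0,i=5
  bits 01010011 = 83

83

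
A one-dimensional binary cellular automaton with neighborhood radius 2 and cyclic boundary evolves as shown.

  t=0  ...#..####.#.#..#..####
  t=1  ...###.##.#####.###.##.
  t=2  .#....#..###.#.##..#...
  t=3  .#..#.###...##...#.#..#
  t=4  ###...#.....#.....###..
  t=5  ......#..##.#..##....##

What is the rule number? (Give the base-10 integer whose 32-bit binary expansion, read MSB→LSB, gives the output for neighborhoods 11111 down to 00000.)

1320715859

  [31] ##### => .  t=1,i=12
  [30] ####. => #  t=0,i=8
  [29] ###.# => .  t=0,i=9
  [28] ###.. => .  t=0,i=22
  [27] ##.## => #  t=1,i=6
  [26] ##.#. => #  t=0,i=10
  [25] ##..# => #  t=2,i=17
  [24] ##... => .  t=0,i=0
  [23] #.### => #  t=1,i=10
  [22] #.##. => .  t=1,i=7
  [21] #.#.# => #  t=0,i=11
  [20] #.#.. => #  t=0,i=13
  [19] #..## => #  t=0,i=5
  [18] #..#. => .  t=0,i=15
  [17] #...# => .  t=0,i=1
  [16] #.... => .  t=1,i=0
  [15] .#### => #  t=0,i=7
  [14] .###. => .  t=1,i=4
  [13] .##.# => .  t=1,i=8
  [12] .##.. => .  t=1,i=21
  [11] .#.## => .  t=2,i=14
  [10] .#.#. => #  t=0,i=12
  [9] .#..# => #  t=0,i=4
  [8] .#... => .  t=2,i=2
  [7] ..### => .  t=0,i=6
  [6] ..##. => #  t=3,i=12
  [5] ..#.# => .  t=3,i=4
  [4] ..#.. => #  t=0,i=3
  [3] ...## => .  t=1,i=2
  [2] ...#. => .  t=0,i=2
  [1] ....# => #  t=1,i=1
  [0] ..... => #  t=4,i=9
  bits 01001110101110001000011001010011 = 1320715859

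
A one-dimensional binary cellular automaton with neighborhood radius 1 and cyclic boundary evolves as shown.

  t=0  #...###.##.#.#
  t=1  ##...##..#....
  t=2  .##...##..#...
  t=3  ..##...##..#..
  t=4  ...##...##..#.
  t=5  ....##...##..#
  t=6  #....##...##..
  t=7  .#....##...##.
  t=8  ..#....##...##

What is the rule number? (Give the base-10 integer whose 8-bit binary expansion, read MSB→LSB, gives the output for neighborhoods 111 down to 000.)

208

  [7] ### => #  t=0,i=5
  [6] ##. => #  t=0,i=0
  [5] #.# => .  t=0,i=7
  [4] #.. => #  t=0,i=1
  [3] .## => .  t=0,i=4
  [2] .#. => .  t=0,i=11
  [1] ..# => .  t=0,i=3
  [0] ... => .  t=0,i=2
  bits 11010000 = 208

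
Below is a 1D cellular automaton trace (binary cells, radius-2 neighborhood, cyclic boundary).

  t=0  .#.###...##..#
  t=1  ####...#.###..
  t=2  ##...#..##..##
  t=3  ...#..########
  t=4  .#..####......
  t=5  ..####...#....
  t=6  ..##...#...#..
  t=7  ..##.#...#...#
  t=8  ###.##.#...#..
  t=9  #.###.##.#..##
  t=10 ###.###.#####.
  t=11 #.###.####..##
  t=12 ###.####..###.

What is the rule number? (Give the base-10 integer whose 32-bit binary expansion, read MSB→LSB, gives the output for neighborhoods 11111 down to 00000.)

  [31] ##### => .  t=3,i=8
  [30] ####. => .  t=1,i=2
  [29] ###.# => #  t=8,i=2
  [28] ###.. => .  t=0,i=5
  [27] ##.## => #  t=8,i=3
  [26] ##.#. => #  t=7,i=4
  [25] ##..# => #  t=0,i=11
  [24] ##... => .  t=0,i=6
  [23] #.### => #  t=0,i=3
  [22] #.##. => #  t=8,i=4
  [21] #.#.# => #  t=0,i=1
  [20] #.#.. => #  t=7,i=5
  [19] #..## => #  t=1,i=13
  [18] #..#. => .  t=0,i=12
  [17] #...# => #  t=0,i=7
  [16] #.... => #  t=4,i=9
  [15] .#### => #  t=1,i=1
  [14] .###. => .  t=0,i=4
  [13] .##.# => .  t=7,i=3
  [12] .##.. => #  t=0,i=10
  [11] .#.## => #  t=0,i=2
  [10] .#.#. => #  t=0,i=0
  [9] .#..# => #  t=2,i=6
  [8] .#... => .  t=5,i=10
  [7] ..### => #  t=1,i=0
  [6] ..##. => #  t=0,i=9
  [5] ..#.# => .  t=0,i=13
  [4] ..#.. => .  t=2,i=5
  [3] ...## => .  t=0,i=8
  [2] ...#. => .  t=1,i=6
  [1] ....# => .  t=4,i=13
  [0] ..... => .  t=4,i=10
  bits 00101110111110111001111011000000 = 788242112

788242112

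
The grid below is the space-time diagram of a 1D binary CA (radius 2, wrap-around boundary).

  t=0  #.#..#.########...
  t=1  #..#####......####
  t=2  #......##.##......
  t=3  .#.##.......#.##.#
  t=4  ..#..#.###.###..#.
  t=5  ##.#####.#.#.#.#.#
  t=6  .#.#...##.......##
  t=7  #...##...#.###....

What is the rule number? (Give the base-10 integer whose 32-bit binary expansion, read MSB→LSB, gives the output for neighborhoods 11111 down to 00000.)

  nb #####: next=.  (t=0,i=9, bit31=0)
  nb ####.: next=.  (t=0,i=13, bit30=0)
  nb ###.#: next=#  (t=4,i=9, bit29=1)
  nb ###..: next=#  (t=0,i=14, bit28=1)
  nb ##.##: next=.  (t=2,i=9, bit27=0)
  nb ##.#.: next=#  (t=3,i=16, bit26=1)
  nb ##..#: next=.  (t=1,i=1, bit25=0)
  nb ##...: next=#  (t=0,i=15, bit24=1)
  nb #.###: next=#  (t=0,i=7, bit23=1)
  nb #.##.: next=.  (t=2,i=10, bit22=0)
  nb #.#.#: next=.  (t=3,i=1, bit21=0)
  nb #.#..: next=.  (t=0,i=2, bit20=0)
  nb #..##: next=.  (t=1,i=2, bit19=0)
  nb #..#.: next=#  (t=0,i=4, bit18=1)
  nb #...#: next=#  (t=0,i=16, bit17=1)
  nb #....: next=.  (t=1,i=9, bit16=0)
  nb .####: next=.  (t=0,i=8, bit15=0)
  nb .###.: next=.  (t=4,i=8, bit14=0)
  nb .##.#: next=.  (t=2,i=8, bit13=0)
  nb .##..: next=.  (t=2,i=11, bit12=0)
  nb .#.##: next=#  (t=0,i=6, bit11=1)
  nb .#.#.: next=.  (t=0,i=1, bit10=0)
  nb .#..#: next=#  (t=0,i=3, bit9=1)
  nb .#...: next=#  (t=2,i=1, bit8=1)
  nb ..###: next=.  (t=1,i=3, bit7=0)
  nb ..##.: next=.  (t=2,i=7, bit6=0)
  nb ..#.#: next=#  (t=0,i=0, bit5=1)
  nb ..#..: next=.  (t=2,i=0, bit4=0)
  nb ...##: next=.  (t=1,i=13, bit3=0)
  nb ...#.: next=#  (t=0,i=17, bit2=1)
  nb ....#: next=.  (t=1,i=12, bit1=0)
  nb .....: next=#  (t=1,i=10, bit0=1)
  bits 00110101100001100000101100100101 = 897977125

897977125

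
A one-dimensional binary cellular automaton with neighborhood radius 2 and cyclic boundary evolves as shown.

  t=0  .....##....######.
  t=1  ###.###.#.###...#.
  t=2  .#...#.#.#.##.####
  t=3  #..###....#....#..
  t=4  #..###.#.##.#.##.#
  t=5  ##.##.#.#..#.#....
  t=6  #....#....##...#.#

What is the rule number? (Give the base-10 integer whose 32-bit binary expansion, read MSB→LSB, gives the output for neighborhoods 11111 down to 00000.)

369613053

  #####|.  b31=0 t=0,i=13
  ####.|.  b30=0 t=0,i=15
  ###.#|.  b29=0 t=1,i=2
  ###..|#  b28=1 t=0,i=16
  ##.##|.  b27=0 t=1,i=3
  ##.#.|#  b26=1 t=1,i=7
  ##..#|#  b25=1 t=4,i=1
  ##...|.  b24=0 t=0,i=7
  #.###|.  b23=0 t=1,i=0
  #.##.|.  b22=0 t=2,i=11
  #.#.#|.  b21=0 t=1,i=8
  #.#..|.  b20=0 t=2,i=1
  #..##|.  b19=0 t=3,i=2
  #..#.|#  b18=1 t=3,i=17
  #...#|#  b17=1 t=1,i=14
  #....|#  b16=1 t=0,i=0
  .####|#  b15=1 t=0,i=12
  .###.|#  b14=1 t=1,i=1
  .##.#|.  b13=0 t=2,i=12
  .##..|#  b12=1 t=0,i=6
  .#.##|#  b11=1 t=1,i=9
  .#.#.|.  b10=0 t=2,i=6
  .#..#|.  b9=0 t=3,i=1
  .#...|.  b8=0 t=2,i=2
  ..###|#  b7=1 t=0,i=11
  ..##.|#  b6=1 t=0,i=5
  ..#.#|#  b5=1 t=1,i=16
  ..#..|#  b4=1 t=3,i=0
  ...##|#  b3=1 t=0,i=4
  ...#.|#  b2=1 t=1,i=15
  ....#|.  b1=0 t=0,i=3
  .....|#  b0=1 t=0,i=1
  bits 00010110000001111101100011111101 = 369613053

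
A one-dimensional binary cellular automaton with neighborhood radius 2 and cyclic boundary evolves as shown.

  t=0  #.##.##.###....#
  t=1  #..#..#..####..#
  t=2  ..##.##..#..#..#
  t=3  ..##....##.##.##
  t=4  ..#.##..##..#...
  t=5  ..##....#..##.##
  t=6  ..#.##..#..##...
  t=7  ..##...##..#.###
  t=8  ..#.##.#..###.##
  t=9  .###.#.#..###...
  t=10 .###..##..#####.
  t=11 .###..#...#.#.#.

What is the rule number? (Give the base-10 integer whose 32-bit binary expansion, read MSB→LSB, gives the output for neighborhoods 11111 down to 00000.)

  [31] ##### => #  t=10,i=12
  [30] ####. => .  t=1,i=11
  [29] ###.# => #  t=8,i=12
  [28] ###.. => #  t=0,i=10
  [27] ##.## => .  t=0,i=1
  [26] ##.#. => .  t=8,i=6
  [25] ##..# => .  t=1,i=1
  [24] ##... => #  t=0,i=11
  [23] #.### => .  t=0,i=8
  [22] #.##. => .  t=0,i=2
  [21] #.#.# => .  t=9,i=5
  [20] #.#.. => #  t=8,i=7
  [19] #..## => .  t=1,i=8
  [18] #..#. => #  t=1,i=2
  [17] #...# => #  t=7,i=5
  [16] #.... => #  t=0,i=12
  [15] .#### => .  t=1,i=10
  [14] .###. => #  t=0,i=9
  [13] .##.# => #  t=0,i=0
  [12] .##.. => .  t=1,i=0
  [11] .#.## => #  t=4,i=3
  [10] .#.#. => #  t=9,i=6
  [9] .#..# => .  t=1,i=4
  [8] .#... => .  t=4,i=13
  [7] ..### => #  t=1,i=9
  [6] ..##. => #  t=0,i=15
  [5] ..#.# => #  t=4,i=2
  [4] ..#.. => #  t=1,i=3
  [3] ...## => .  t=0,i=14
  [2] ...#. => .  t=4,i=1
  [1] ....# => .  t=0,i=13
  [0] ..... => #  t=4,i=15
  bits 10110001000101110110110011110001 = 2971102449

2971102449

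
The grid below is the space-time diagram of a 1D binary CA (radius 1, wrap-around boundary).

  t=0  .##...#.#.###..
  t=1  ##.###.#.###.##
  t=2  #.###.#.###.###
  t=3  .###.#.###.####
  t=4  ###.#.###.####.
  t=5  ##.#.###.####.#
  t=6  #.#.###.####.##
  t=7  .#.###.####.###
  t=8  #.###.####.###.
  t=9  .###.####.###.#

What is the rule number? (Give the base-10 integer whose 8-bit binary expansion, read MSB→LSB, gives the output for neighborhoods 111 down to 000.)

187

  ### -> #   bit 7 = 1  t=0,i=11
  ##. -> .   bit 6 = 0  t=0,i=2
  #.# -> #   bit 5 = 1  t=0,i=7
  #.. -> #   bit 4 = 1  t=0,i=3
  .## -> #   bit 3 = 1  t=0,i=1
  .#. -> .   bit 2 = 0  t=0,i=6
  ..# -> #   bit 1 = 1  t=0,i=0
  ... -> #   bit 0 = 1  t=0,i=4
  bits 10111011 = 187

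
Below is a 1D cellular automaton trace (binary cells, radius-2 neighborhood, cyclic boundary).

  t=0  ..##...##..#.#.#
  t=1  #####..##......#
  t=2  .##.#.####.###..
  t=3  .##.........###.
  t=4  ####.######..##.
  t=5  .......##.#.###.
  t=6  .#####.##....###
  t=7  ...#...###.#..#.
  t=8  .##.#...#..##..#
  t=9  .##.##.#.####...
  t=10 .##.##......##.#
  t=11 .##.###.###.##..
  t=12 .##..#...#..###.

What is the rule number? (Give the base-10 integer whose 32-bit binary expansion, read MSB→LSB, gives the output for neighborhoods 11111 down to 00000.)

  #####|#  b31=1 t=1,i=1
  ####.|.  b30=0 t=1,i=3
  ###.#|.  b29=0 t=2,i=9
  ###..|#  b28=1 t=1,i=4
  ##.##|.  b27=0 t=2,i=10
  ##.#.|.  b26=0 t=2,i=3
  ##..#|.  b25=0 t=0,i=9
  ##...|#  b24=1 t=0,i=4
  #.###|.  b23=0 t=2,i=6
  #.##.|#  b22=1 t=6,i=7
  #.#.#|.  b21=0 t=0,i=13
  #.#..|#  b20=1 t=0,i=15
  #..##|#  b19=1 t=0,i=1
  #..#.|.  b18=0 t=0,i=10
  #...#|.  b17=0 t=0,i=5
  #....|.  b16=0 t=1,i=10
  .####|.  b15=0 t=1,i=0
  .###.|#  b14=1 t=2,i=12
  .##.#|#  b13=1 t=2,i=2
  .##..|#  b12=1 t=0,i=3
  .#.##|.  b11=0 t=2,i=5
  .#.#.|.  b10=0 t=0,i=12
  .#..#|#  b9=1 t=0,i=0
  .#...|#  b8=1 t=7,i=4
  ..###|.  b7=0 t=1,i=15
  ..##.|#  b6=1 t=0,i=2
  ..#.#|.  b5=0 t=0,i=11
  ..#..|.  b4=0 t=7,i=3
  ...##|.  b3=0 t=0,i=6
  ...#.|#  b2=1 t=7,i=2
  ....#|#  b1=1 t=1,i=13
  .....|#  b0=1 t=1,i=11
  bits 10010001010110000111001101000111 = 2438492999

2438492999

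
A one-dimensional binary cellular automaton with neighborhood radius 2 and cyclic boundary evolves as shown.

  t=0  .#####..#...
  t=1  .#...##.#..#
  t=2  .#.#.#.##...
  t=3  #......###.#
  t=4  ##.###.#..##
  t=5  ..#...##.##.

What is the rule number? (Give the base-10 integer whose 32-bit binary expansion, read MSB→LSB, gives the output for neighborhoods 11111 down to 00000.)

  #####|.  b31=0 t=0,i=3
  ####.|.  b30=0 t=0,i=4
  ###.#|.  b29=0 t=3,i=9
  ###..|#  b28=1 t=0,i=5
  ##.##|#  b27=1 t=3,i=10
  ##.#.|#  b26=1 t=1,i=7
  ##..#|#  b25=1 t=0,i=6
  ##...|#  b24=1 t=2,i=9
  #.###|.  b23=0 t=4,i=3
  #.##.|#  b22=1 t=2,i=7
  #.#.#|.  b21=0 t=2,i=3
  #.#..|#  b20=1 t=1,i=1
  #..##|#  b19=1 t=4,i=9
  #..#.|.  b18=0 t=0,i=7
  #...#|#  b17=1 t=1,i=3
  #....|.  b16=0 t=0,i=10
  .####|.  b15=0 t=0,i=2
  .###.|.  b14=0 t=3,i=8
  .##.#|.  b13=0 t=1,i=6
  .##..|#  b12=1 t=2,i=8
  .#.##|.  b11=0 t=2,i=6
  .#.#.|.  b10=0 t=1,i=0
  .#..#|.  b9=0 t=1,i=9
  .#...|.  b8=0 t=0,i=9
  ..###|#  b7=1 t=0,i=1
  ..##.|#  b6=1 t=1,i=5
  ..#.#|.  b5=0 t=1,i=11
  ..#..|#  b4=1 t=0,i=8
  ...##|.  b3=0 t=0,i=0
  ...#.|#  b2=1 t=2,i=0
  ....#|#  b1=1 t=0,i=11
  .....|#  b0=1 t=3,i=3
  bits 00011111010110100001000011010111 = 525996247

525996247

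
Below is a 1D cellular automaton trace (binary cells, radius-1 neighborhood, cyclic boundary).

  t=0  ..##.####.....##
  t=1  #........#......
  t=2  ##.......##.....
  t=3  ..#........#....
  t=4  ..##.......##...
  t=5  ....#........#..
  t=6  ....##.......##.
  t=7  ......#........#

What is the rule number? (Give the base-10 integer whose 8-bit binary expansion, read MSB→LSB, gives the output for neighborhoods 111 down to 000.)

20

  ### -> .   bit 7 = 0  t=0,i=6
  ##. -> .   bit 6 = 0  t=0,i=3
  #.# -> .   bit 5 = 0  t=0,i=4
  #.. -> #   bit 4 = 1  t=0,i=0
  .## -> .   bit 3 = 0  t=0,i=2
  .#. -> #   bit 2 = 1  t=1,i=0
  ..# -> .   bit 1 = 0  t=0,i=1
  ... -> .   bit 0 = 0  t=0,i=10
  bits 00010100 = 20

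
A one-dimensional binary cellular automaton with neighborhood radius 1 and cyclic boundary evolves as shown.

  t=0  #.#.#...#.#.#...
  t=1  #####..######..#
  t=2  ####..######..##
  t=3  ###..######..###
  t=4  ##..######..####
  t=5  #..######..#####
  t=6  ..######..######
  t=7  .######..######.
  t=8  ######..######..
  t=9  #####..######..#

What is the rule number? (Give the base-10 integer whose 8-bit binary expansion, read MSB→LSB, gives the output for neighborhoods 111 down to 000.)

174

  ### -> #   bit 7 = 1  t=1,i=0
  ##. -> .   bit 6 = 0  t=1,i=4
  #.# -> #   bit 5 = 1  t=0,i=1
  #.. -> .   bit 4 = 0  t=0,i=5
  .## -> #   bit 3 = 1  t=1,i=7
  .#. -> #   bit 2 = 1  t=0,i=0
  ..# -> #   bit 1 = 1  t=0,i=7
  ... -> .   bit 0 = 0  t=0,i=6
  bits 10101110 = 174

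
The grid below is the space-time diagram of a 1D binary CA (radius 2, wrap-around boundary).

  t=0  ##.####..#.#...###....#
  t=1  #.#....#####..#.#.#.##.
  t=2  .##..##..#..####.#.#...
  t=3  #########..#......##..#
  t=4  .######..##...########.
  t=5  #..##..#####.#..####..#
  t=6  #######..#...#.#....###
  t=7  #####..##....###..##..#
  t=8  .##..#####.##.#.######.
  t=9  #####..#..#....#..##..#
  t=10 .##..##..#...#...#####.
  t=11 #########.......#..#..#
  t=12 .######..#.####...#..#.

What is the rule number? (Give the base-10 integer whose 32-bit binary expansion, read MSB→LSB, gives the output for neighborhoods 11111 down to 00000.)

  ##### -> #   bit 31 = 1  t=1,i=9
  ####. -> .   bit 30 = 0  t=0,i=5
  ###.# -> .   bit 29 = 0  t=0,i=1
  ###.. -> .   bit 28 = 0  t=0,i=6
  ##.## -> #   bit 27 = 1  t=0,i=2
  ##.#. -> .   bit 26 = 0  t=1,i=22
  ##..# -> #   bit 25 = 1  t=0,i=7
  ##... -> #   bit 24 = 1  t=0,i=18
  #.### -> .   bit 23 = 0  t=0,i=3
  #.##. -> .   bit 22 = 0  t=1,i=20
  #.#.# -> .   bit 21 = 0  t=1,i=0
  #.#.. -> #   bit 20 = 1  t=0,i=11
  #..## -> #   bit 19 = 1  t=2,i=4
  #..#. -> #   bit 18 = 1  t=0,i=8
  #...# -> .   bit 17 = 0  t=0,i=13
  #.... -> .   bit 16 = 0  t=0,i=19
  .#### -> .   bit 15 = 0  t=0,i=4
  .###. -> #   bit 14 = 1  t=0,i=0
  .##.# -> .   bit 13 = 0  t=1,i=21
  .##.. -> #   bit 12 = 1  t=2,i=2
  .#.## -> #   bit 11 = 1  t=1,i=19
  .#.#. -> #   bit 10 = 1  t=0,i=10
  .#..# -> .   bit 9 = 0  t=2,i=10
  .#... -> .   bit 8 = 0  t=0,i=12
  ..### -> .   bit 7 = 0  t=0,i=15
  ..##. -> #   bit 6 = 1  t=2,i=1
  ..#.# -> #   bit 5 = 1  t=0,i=9
  ..#.. -> .   bit 4 = 0  t=2,i=9
  ...## -> #   bit 3 = 1  t=0,i=14
  ...#. -> .   bit 2 = 0  t=6,i=12
  ....# -> #   bit 1 = 1  t=0,i=20
  ..... -> #   bit 0 = 1  t=3,i=14
  bits 10001011000111000101110001101011 = 2333891691

2333891691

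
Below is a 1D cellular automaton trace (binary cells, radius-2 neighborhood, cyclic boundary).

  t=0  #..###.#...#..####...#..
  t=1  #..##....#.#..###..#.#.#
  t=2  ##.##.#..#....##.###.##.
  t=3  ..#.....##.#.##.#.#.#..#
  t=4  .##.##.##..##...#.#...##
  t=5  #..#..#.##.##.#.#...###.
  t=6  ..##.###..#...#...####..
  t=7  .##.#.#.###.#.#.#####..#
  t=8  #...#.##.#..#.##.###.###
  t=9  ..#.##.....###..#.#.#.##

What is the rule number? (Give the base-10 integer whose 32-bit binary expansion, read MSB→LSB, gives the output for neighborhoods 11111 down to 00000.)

3391609081

  ##### -> #   bit 31 = 1  t=7,i=18
  ####. -> #   bit 30 = 1  t=0,i=16
  ###.# -> .   bit 29 = 0  t=0,i=5
  ###.. -> .   bit 28 = 0  t=0,i=17
  ##.## -> #   bit 27 = 1  t=2,i=2
  ##.#. -> .   bit 26 = 0  t=0,i=6
  ##..# -> #   bit 25 = 1  t=1,i=1
  ##... -> .   bit 24 = 0  t=0,i=18
  #.### -> .   bit 23 = 0  t=2,i=17
  #.##. -> .   bit 22 = 0  t=1,i=23
  #.#.# -> #   bit 21 = 1  t=1,i=21
  #.#.. -> .   bit 20 = 0  t=0,i=7
  #..## -> .   bit 19 = 0  t=0,i=2
  #..#. -> #   bit 18 = 1  t=0,i=23
  #...# -> #   bit 17 = 1  t=0,i=9
  #.... -> #   bit 16 = 1  t=1,i=6
  .#### -> #   bit 15 = 1  t=0,i=15
  .###. -> #   bit 14 = 1  t=0,i=4
  .##.# -> .   bit 13 = 0  t=2,i=1
  .##.. -> #   bit 12 = 1  t=1,i=0
  .#.## -> #   bit 11 = 1  t=1,i=22
  .#.#. -> .   bit 10 = 0  t=1,i=10
  .#..# -> .   bit 9 = 0  t=0,i=1
  .#... -> .   bit 8 = 0  t=0,i=8
  ..### -> #   bit 7 = 1  t=0,i=3
  ..##. -> #   bit 6 = 1  t=1,i=3
  ..#.# -> #   bit 5 = 1  t=1,i=9
  ..#.. -> #   bit 4 = 1  t=0,i=0
  ...## -> #   bit 3 = 1  t=2,i=13
  ...#. -> .   bit 2 = 0  t=0,i=10
  ....# -> .   bit 1 = 0  t=1,i=7
  ..... -> #   bit 0 = 1  t=3,i=5
  bits 11001010001001111101100011111001 = 3391609081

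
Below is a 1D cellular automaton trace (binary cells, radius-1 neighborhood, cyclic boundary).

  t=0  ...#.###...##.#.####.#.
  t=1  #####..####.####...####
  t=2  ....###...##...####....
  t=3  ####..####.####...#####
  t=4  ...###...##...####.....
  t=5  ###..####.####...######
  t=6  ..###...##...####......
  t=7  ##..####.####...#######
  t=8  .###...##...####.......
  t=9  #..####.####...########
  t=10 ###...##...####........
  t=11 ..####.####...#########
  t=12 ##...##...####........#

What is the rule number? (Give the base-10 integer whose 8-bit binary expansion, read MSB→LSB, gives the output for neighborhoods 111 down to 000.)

  ### -> .   bit 7 = 0  t=0,i=6
  ##. -> #   bit 6 = 1  t=0,i=7
  #.# -> #   bit 5 = 1  t=0,i=4
  #.. -> #   bit 4 = 1  t=0,i=8
  .## -> .   bit 3 = 0  t=0,i=5
  .#. -> #   bit 2 = 1  t=0,i=3
  ..# -> #   bit 1 = 1  t=0,i=2
  ... -> #   bit 0 = 1  t=0,i=0
  bits 01110111 = 119

119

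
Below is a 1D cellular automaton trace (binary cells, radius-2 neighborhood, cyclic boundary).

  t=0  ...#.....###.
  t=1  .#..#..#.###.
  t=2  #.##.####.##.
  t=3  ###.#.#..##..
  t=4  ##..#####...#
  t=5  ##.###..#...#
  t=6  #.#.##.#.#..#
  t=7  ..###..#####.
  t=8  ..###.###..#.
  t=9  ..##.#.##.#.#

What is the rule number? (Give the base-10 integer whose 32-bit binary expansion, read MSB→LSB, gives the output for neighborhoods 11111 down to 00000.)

  ##### -> .   bit 31 = 0  t=4,i=6
  ####. -> .   bit 30 = 0  t=2,i=7
  ###.# -> .   bit 29 = 0  t=2,i=8
  ###.. -> #   bit 28 = 1  t=0,i=11
  ##.## -> #   bit 27 = 1  t=2,i=4
  ##.#. -> .   bit 26 = 0  t=2,i=12
  ##..# -> .   bit 25 = 0  t=1,i=12
  ##... -> .   bit 24 = 0  t=0,i=12
  #.### -> .   bit 23 = 0  t=1,i=9
  #.##. -> #   bit 22 = 1  t=2,i=2
  #.#.# -> #   bit 21 = 1  t=2,i=0
  #.#.. -> #   bit 20 = 1  t=3,i=6
  #..## -> #   bit 19 = 1  t=3,i=8
  #..#. -> #   bit 18 = 1  t=1,i=0
  #...# -> .   bit 17 = 0  t=4,i=10
  #.... -> .   bit 16 = 0  t=0,i=0
  .#### -> #   bit 15 = 1  t=2,i=6
  .###. -> #   bit 14 = 1  t=0,i=10
  .##.# -> .   bit 13 = 0  t=2,i=3
  .##.. -> .   bit 12 = 0  t=3,i=10
  .#.## -> #   bit 11 = 1  t=1,i=8
  .#.#. -> #   bit 10 = 1  t=3,i=5
  .#..# -> #   bit 9 = 1  t=1,i=2
  .#... -> #   bit 8 = 1  t=0,i=4
  ..### -> #   bit 7 = 1  t=0,i=9
  ..##. -> .   bit 6 = 0  t=3,i=9
  ..#.# -> #   bit 5 = 1  t=1,i=7
  ..#.. -> .   bit 4 = 0  t=0,i=3
  ...## -> .   bit 3 = 0  t=0,i=8
  ...#. -> .   bit 2 = 0  t=0,i=2
  ....# -> #   bit 1 = 1  t=0,i=1
  ..... -> .   bit 0 = 0  t=0,i=6
  bits 00011000011111001100111110100010 = 410832802

410832802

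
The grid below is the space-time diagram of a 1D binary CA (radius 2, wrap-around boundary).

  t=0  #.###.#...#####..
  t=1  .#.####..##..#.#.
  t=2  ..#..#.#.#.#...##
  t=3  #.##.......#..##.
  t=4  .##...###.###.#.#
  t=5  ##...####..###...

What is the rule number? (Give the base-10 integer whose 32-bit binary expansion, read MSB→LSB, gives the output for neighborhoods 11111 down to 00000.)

1716538077

  ##### -> .   bit 31 = 0  t=0,i=12
  ####. -> #   bit 30 = 1  t=0,i=13
  ###.# -> #   bit 29 = 1  t=0,i=4
  ###.. -> .   bit 28 = 0  t=0,i=14
  ##.## -> .   bit 27 = 0  t=4,i=9
  ##.#. -> #   bit 26 = 1  t=0,i=5
  ##..# -> #   bit 25 = 1  t=0,i=15
  ##... -> .   bit 24 = 0  t=3,i=4
  #.### -> .   bit 23 = 0  t=0,i=2
  #.##. -> #   bit 22 = 1  t=3,i=2
  #.#.# -> .   bit 21 = 0  t=2,i=7
  #.#.. -> #   bit 20 = 1  t=0,i=6
  #..## -> .   bit 19 = 0  t=1,i=8
  #..#. -> .   bit 18 = 0  t=0,i=16
  #...# -> .   bit 17 = 0  t=0,i=8
  #.... -> .   bit 16 = 0  t=3,i=5
  .#### -> .   bit 15 = 0  t=0,i=11
  .###. -> #   bit 14 = 1  t=0,i=3
  .##.# -> .   bit 13 = 0  t=3,i=15
  .##.. -> .   bit 12 = 0  t=1,i=10
  .#.## -> #   bit 11 = 1  t=0,i=1
  .#.#. -> .   bit 10 = 0  t=1,i=14
  .#..# -> #   bit 9 = 1  t=1,i=16
  .#... -> .   bit 8 = 0  t=0,i=7
  ..### -> #   bit 7 = 1  t=0,i=10
  ..##. -> #   bit 6 = 1  t=1,i=9
  ..#.# -> .   bit 5 = 0  t=0,i=0
  ..#.. -> #   bit 4 = 1  t=2,i=2
  ...## -> #   bit 3 = 1  t=0,i=9
  ...#. -> #   bit 2 = 1  t=3,i=10
  ....# -> .   bit 1 = 0  t=3,i=9
  ..... -> #   bit 0 = 1  t=3,i=6
  bits 01100110010100000100101011011101 = 1716538077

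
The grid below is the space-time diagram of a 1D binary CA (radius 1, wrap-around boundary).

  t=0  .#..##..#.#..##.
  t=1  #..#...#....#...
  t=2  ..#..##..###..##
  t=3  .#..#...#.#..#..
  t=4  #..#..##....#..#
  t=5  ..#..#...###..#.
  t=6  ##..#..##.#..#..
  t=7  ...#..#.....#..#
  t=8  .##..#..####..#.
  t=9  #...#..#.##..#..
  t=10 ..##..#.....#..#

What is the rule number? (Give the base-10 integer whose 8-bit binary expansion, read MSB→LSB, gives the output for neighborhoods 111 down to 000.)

  nb ###: next=#  (t=2,i=10, bit7=1)
  nb ##.: next=.  (t=0,i=5, bit6=0)
  nb #.#: next=.  (t=0,i=9, bit5=0)
  nb #..: next=.  (t=0,i=2, bit4=0)
  nb .##: next=.  (t=0,i=4, bit3=0)
  nb .#.: next=.  (t=0,i=1, bit2=0)
  nb ..#: next=#  (t=0,i=0, bit1=1)
  nb ...: next=#  (t=1,i=5, bit0=1)
  bits 10000011 = 131

131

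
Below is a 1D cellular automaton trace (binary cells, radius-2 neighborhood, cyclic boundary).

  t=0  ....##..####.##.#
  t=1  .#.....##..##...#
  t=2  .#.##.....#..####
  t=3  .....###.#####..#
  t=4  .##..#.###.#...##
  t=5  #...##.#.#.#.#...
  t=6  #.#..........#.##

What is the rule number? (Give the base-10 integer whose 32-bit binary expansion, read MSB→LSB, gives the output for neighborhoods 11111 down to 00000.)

2845770421

  #####|#  b31=1 t=3,i=11
  ####.|.  b30=0 t=0,i=10
  ###.#|#  b29=1 t=0,i=11
  ###..|.  b28=0 t=3,i=13
  ##.##|#  b27=1 t=0,i=12
  ##.#.|.  b26=0 t=0,i=15
  ##..#|.  b25=0 t=0,i=6
  ##...|#  b24=1 t=1,i=13
  #.###|#  b23=1 t=3,i=9
  #.##.|.  b22=0 t=0,i=13
  #.#.#|.  b21=0 t=2,i=1
  #.#..|#  b20=1 t=0,i=16
  #..##|#  b19=1 t=0,i=7
  #..#.|#  b18=1 t=3,i=15
  #...#|#  b17=1 t=1,i=14
  #....|#  b16=1 t=0,i=1
  .####|.  b15=0 t=0,i=9
  .###.|.  b14=0 t=3,i=6
  .##.#|.  b13=0 t=0,i=14
  .##..|.  b12=0 t=0,i=5
  .#.##|.  b11=0 t=2,i=2
  .#.#.|.  b10=0 t=1,i=0
  .#..#|#  b9=1 t=2,i=11
  .#...|.  b8=0 t=0,i=0
  ..###|#  b7=1 t=0,i=8
  ..##.|.  b6=0 t=0,i=4
  ..#.#|#  b5=1 t=1,i=16
  ..#..|#  b4=1 t=2,i=10
  ...##|.  b3=0 t=0,i=3
  ...#.|#  b2=1 t=1,i=15
  ....#|.  b1=0 t=0,i=2
  .....|#  b0=1 t=1,i=4
  bits 10101001100111110000001010110101 = 2845770421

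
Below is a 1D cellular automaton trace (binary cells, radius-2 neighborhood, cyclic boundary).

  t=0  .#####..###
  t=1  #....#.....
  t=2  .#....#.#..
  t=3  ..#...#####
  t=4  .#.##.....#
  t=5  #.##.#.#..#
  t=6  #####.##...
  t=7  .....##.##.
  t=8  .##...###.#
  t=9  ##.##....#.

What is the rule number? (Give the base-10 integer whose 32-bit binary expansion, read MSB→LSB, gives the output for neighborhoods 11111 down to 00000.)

492186913

  nb #####: next=.  (t=0,i=3, bit31=0)
  nb ####.: next=.  (t=0,i=4, bit30=0)
  nb ###.#: next=.  (t=0,i=10, bit29=0)
  nb ###..: next=#  (t=0,i=5, bit28=1)
  nb ##.##: next=#  (t=0,i=0, bit27=1)
  nb ##.#.: next=#  (t=5,i=4, bit26=1)
  nb ##..#: next=.  (t=0,i=6, bit25=0)
  nb ##...: next=#  (t=4,i=5, bit24=1)
  nb #.###: next=.  (t=0,i=1, bit23=0)
  nb #.##.: next=#  (t=4,i=3, bit22=1)
  nb #.#.#: next=.  (t=4,i=1, bit21=0)
  nb #.#..: next=#  (t=2,i=8, bit20=1)
  nb #..##: next=.  (t=0,i=7, bit19=0)
  nb #..#.: next=#  (t=3,i=1, bit18=1)
  nb #...#: next=#  (t=2,i=10, bit17=1)
  nb #....: next=.  (t=1,i=2, bit16=0)
  nb .####: next=.  (t=0,i=2, bit15=0)
  nb .###.: next=.  (t=0,i=9, bit14=0)
  nb .##.#: next=#  (t=5,i=0, bit13=1)
  nb .##..: next=.  (t=4,i=4, bit12=0)
  nb .#.##: next=#  (t=4,i=2, bit11=1)
  nb .#.#.: next=#  (t=2,i=7, bit10=1)
  nb .#..#: next=.  (t=5,i=8, bit9=0)
  nb .#...: next=#  (t=1,i=1, bit8=1)
  nb ..###: next=.  (t=0,i=8, bit7=0)
  nb ..##.: next=.  (t=5,i=10, bit6=0)
  nb ..#.#: next=#  (t=2,i=6, bit5=1)
  nb ..#..: next=.  (t=1,i=0, bit4=0)
  nb ...##: next=.  (t=3,i=5, bit3=0)
  nb ...#.: next=.  (t=1,i=4, bit2=0)
  nb ....#: next=.  (t=1,i=3, bit1=0)
  nb .....: next=#  (t=1,i=8, bit0=1)
  bits 00011101010101100010110100100001 = 492186913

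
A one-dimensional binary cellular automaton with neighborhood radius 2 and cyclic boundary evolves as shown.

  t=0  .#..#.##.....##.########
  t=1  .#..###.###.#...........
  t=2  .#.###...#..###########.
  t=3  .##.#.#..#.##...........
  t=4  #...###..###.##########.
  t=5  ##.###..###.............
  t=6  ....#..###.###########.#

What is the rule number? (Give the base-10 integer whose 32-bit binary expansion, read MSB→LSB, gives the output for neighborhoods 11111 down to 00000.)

24726969

  ##### -> .   bit 31 = 0  t=0,i=18
  ####. -> .   bit 30 = 0  t=0,i=22
  ###.# -> .   bit 29 = 0  t=0,i=23
  ###.. -> .   bit 28 = 0  t=2,i=5
  ##.## -> .   bit 27 = 0  t=0,i=15
  ##.#. -> .   bit 26 = 0  t=0,i=0
  ##..# -> .   bit 25 = 0  t=2,i=23
  ##... -> #   bit 24 = 1  t=0,i=8
  #.### -> .   bit 23 = 0  t=0,i=16
  #.##. -> #   bit 22 = 1  t=0,i=6
  #.#.# -> #   bit 21 = 1  t=3,i=4
  #.#.. -> #   bit 20 = 1  t=0,i=1
  #..## -> #   bit 19 = 1  t=1,i=3
  #..#. -> .   bit 18 = 0  t=0,i=3
  #...# -> .   bit 17 = 0  t=2,i=7
  #.... -> #   bit 16 = 1  t=0,i=9
  .#### -> .   bit 15 = 0  t=0,i=17
  .###. -> #   bit 14 = 1  t=1,i=5
  .##.# -> .   bit 13 = 0  t=0,i=14
  .##.. -> .   bit 12 = 0  t=0,i=7
  .#.## -> #   bit 11 = 1  t=0,i=5
  .#.#. -> #   bit 10 = 1  t=3,i=5
  .#..# -> .   bit 9 = 0  t=0,i=2
  .#... -> #   bit 8 = 1  t=1,i=13
  ..### -> #   bit 7 = 1  t=1,i=4
  ..##. -> .   bit 6 = 0  t=0,i=13
  ..#.# -> #   bit 5 = 1  t=0,i=4
  ..#.. -> #   bit 4 = 1  t=1,i=1
  ...## -> #   bit 3 = 1  t=0,i=12
  ...#. -> .   bit 2 = 0  t=1,i=0
  ....# -> .   bit 1 = 0  t=0,i=11
  ..... -> #   bit 0 = 1  t=0,i=10
  bits 00000001011110010100110110111001 = 24726969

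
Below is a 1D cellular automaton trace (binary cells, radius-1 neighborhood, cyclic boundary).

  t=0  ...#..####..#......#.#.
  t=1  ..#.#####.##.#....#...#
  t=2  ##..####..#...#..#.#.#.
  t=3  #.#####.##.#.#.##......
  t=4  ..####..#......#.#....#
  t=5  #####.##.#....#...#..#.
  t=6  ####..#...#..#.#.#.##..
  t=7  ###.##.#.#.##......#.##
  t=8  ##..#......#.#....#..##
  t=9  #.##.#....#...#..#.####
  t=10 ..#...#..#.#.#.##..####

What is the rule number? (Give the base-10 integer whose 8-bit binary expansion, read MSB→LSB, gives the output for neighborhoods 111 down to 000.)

154

  nb ###: next=#  (t=0,i=7, bit7=1)
  nb ##.: next=.  (t=0,i=9, bit6=0)
  nb #.#: next=.  (t=0,i=20, bit5=0)
  nb #..: next=#  (t=0,i=4, bit4=1)
  nb .##: next=#  (t=0,i=6, bit3=1)
  nb .#.: next=.  (t=0,i=3, bit2=0)
  nb ..#: next=#  (t=0,i=2, bit1=1)
  nb ...: next=.  (t=0,i=0, bit0=0)
  bits 10011010 = 154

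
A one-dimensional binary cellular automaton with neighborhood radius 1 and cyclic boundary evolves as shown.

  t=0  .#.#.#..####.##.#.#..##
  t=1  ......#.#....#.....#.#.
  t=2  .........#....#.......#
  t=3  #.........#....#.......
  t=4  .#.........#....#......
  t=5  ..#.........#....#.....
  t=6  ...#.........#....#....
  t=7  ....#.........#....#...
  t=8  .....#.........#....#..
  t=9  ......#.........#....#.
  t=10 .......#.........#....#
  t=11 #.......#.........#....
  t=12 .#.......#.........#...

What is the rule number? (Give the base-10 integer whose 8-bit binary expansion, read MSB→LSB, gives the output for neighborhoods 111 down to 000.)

24

  ###|.  b7=0 t=0,i=9
  ##.|.  b6=0 t=0,i=11
  #.#|.  b5=0 t=0,i=0
  #..|#  b4=1 t=0,i=6
  .##|#  b3=1 t=0,i=8
  .#.|.  b2=0 t=0,i=1
  ..#|.  b1=0 t=0,i=7
  ...|.  b0=0 t=1,i=0
  bits 00011000 = 24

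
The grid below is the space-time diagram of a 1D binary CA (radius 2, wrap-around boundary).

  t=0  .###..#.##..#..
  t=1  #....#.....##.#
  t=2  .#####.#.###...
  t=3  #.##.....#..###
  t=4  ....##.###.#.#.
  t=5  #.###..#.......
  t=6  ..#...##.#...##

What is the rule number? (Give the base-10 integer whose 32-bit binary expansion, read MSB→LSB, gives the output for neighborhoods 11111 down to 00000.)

  nb #####: next=#  (t=2,i=3, bit31=1)
  nb ####.: next=.  (t=2,i=4, bit30=0)
  nb ###.#: next=.  (t=2,i=5, bit29=0)
  nb ###..: next=.  (t=0,i=3, bit28=0)
  nb ##.##: next=.  (t=1,i=13, bit27=0)
  nb ##.#.: next=.  (t=2,i=6, bit26=0)
  nb ##..#: next=.  (t=0,i=4, bit25=0)
  nb ##...: next=#  (t=1,i=1, bit24=1)
  nb #.###: next=#  (t=2,i=9, bit23=1)
  nb #.##.: next=.  (t=0,i=8, bit22=0)
  nb #.#.#: next=.  (t=2,i=7, bit21=0)
  nb #.#..: next=.  (t=4,i=13, bit20=0)
  nb #..##: next=#  (t=3,i=11, bit19=1)
  nb #..#.: next=#  (t=0,i=5, bit18=1)
  nb #...#: next=#  (t=0,i=14, bit17=1)
  nb #....: next=#  (t=1,i=2, bit16=1)
  nb .####: next=#  (t=2,i=2, bit15=1)
  nb .###.: next=.  (t=0,i=2, bit14=0)
  nb .##.#: next=.  (t=1,i=12, bit13=0)
  nb .##..: next=.  (t=0,i=9, bit12=0)
  nb .#.##: next=.  (t=0,i=7, bit11=0)
  nb .#.#.: next=.  (t=4,i=12, bit10=0)
  nb .#..#: next=.  (t=3,i=10, bit9=0)
  nb .#...: next=.  (t=0,i=13, bit8=0)
  nb ..###: next=.  (t=0,i=1, bit7=0)
  nb ..##.: next=#  (t=1,i=11, bit6=1)
  nb ..#.#: next=.  (t=0,i=6, bit5=0)
  nb ..#..: next=#  (t=0,i=12, bit4=1)
  nb ...##: next=#  (t=0,i=0, bit3=1)
  nb ...#.: next=#  (t=1,i=4, bit2=1)
  nb ....#: next=#  (t=1,i=3, bit1=1)
  nb .....: next=.  (t=1,i=8, bit0=0)
  bits 10000001100011111000000001011110 = 2173665374

2173665374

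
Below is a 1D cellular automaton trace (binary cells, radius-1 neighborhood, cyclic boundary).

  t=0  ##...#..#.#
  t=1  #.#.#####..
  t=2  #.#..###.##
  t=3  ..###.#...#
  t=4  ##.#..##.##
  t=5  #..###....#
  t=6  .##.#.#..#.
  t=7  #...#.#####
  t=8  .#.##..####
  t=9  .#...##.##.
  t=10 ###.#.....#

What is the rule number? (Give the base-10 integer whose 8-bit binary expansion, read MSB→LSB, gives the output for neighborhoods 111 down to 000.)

  ###|#  b7=1 t=0,i=0
  ##.|.  b6=0 t=0,i=1
  #.#|.  b5=0 t=0,i=9
  #..|#  b4=1 t=0,i=2
  .##|.  b3=0 t=0,i=10
  .#.|#  b2=1 t=0,i=5
  ..#|#  b1=1 t=0,i=4
  ...|.  b0=0 t=0,i=3
  bits 10010110 = 150

150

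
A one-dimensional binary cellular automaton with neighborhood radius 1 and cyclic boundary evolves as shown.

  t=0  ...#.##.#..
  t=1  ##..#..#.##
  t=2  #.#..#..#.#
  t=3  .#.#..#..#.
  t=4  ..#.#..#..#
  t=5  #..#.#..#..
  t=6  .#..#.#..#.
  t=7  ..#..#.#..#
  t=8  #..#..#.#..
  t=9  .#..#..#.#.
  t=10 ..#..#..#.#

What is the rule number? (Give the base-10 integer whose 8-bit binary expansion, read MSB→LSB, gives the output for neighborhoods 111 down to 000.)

  [7] ### => #  t=1,i=0
  [6] ##. => .  t=0,i=6
  [5] #.# => #  t=0,i=4
  [4] #.. => #  t=0,i=9
  [3] .## => .  t=0,i=5
  [2] .#. => .  t=0,i=3
  [1] ..# => .  t=0,i=2
  [0] ... => #  t=0,i=0
  bits 10110001 = 177

177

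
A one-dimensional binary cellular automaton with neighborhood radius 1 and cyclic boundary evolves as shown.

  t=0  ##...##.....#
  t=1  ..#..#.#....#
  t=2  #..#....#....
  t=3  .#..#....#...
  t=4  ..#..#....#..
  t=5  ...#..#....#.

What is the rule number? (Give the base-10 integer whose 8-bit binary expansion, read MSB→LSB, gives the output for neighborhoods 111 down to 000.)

  ###|.  b7=0 t=0,i=0
  ##.|.  b6=0 t=0,i=1
  #.#|.  b5=0 t=1,i=6
  #..|#  b4=1 t=0,i=2
  .##|#  b3=1 t=0,i=5
  .#.|.  b2=0 t=1,i=2
  ..#|.  b1=0 t=0,i=4
  ...|.  b0=0 t=0,i=3
  bits 00011000 = 24

24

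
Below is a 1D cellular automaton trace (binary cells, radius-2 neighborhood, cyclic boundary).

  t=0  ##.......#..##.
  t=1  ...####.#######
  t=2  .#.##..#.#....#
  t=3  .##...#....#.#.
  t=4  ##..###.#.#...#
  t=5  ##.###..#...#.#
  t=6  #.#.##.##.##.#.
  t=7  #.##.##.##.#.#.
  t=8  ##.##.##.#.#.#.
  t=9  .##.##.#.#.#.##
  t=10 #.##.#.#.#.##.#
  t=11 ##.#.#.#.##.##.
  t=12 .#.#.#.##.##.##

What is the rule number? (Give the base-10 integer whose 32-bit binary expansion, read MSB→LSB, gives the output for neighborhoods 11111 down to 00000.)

405793493

  ##### -> .   bit 31 = 0  t=1,i=10
  ####. -> .   bit 30 = 0  t=1,i=5
  ###.# -> .   bit 29 = 0  t=1,i=6
  ###.. -> #   bit 28 = 1  t=1,i=14
  ##.## -> #   bit 27 = 1  t=0,i=14
  ##.#. -> .   bit 26 = 0  t=4,i=7
  ##..# -> .   bit 25 = 0  t=2,i=5
  ##... -> .   bit 24 = 0  t=0,i=2
  #.### -> .   bit 23 = 0  t=1,i=8
  #.##. -> .   bit 22 = 0  t=0,i=0
  #.#.# -> #   bit 21 = 1  t=2,i=1
  #.#.. -> .   bit 20 = 0  t=2,i=9
  #..## -> #   bit 19 = 1  t=0,i=11
  #..#. -> #   bit 18 = 1  t=2,i=6
  #...# -> #   bit 17 = 1  t=1,i=1
  #.... -> #   bit 16 = 1  t=0,i=3
  .#### -> #   bit 15 = 1  t=1,i=4
  .###. -> #   bit 14 = 1  t=4,i=0
  .##.# -> #   bit 13 = 1  t=0,i=13
  .##.. -> .   bit 12 = 0  t=0,i=1
  .#.## -> #   bit 11 = 1  t=2,i=2
  .#.#. -> .   bit 10 = 0  t=2,i=0
  .#..# -> #   bit 9 = 1  t=0,i=10
  .#... -> .   bit 8 = 0  t=2,i=10
  ..### -> #   bit 7 = 1  t=1,i=3
  ..##. -> #   bit 6 = 1  t=0,i=12
  ..#.# -> .   bit 5 = 0  t=2,i=7
  ..#.. -> #   bit 4 = 1  t=0,i=9
  ...## -> .   bit 3 = 0  t=1,i=2
  ...#. -> #   bit 2 = 1  t=0,i=8
  ....# -> .   bit 1 = 0  t=0,i=7
  ..... -> #   bit 0 = 1  t=0,i=4
  bits 00011000001011111110101011010101 = 405793493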